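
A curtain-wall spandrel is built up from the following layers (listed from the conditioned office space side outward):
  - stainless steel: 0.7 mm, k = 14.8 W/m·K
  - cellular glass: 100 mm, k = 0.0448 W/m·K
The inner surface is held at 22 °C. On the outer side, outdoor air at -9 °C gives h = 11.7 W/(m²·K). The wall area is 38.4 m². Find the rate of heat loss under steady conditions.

Q ≈ 514 W

Thermal resistances in series:
R_stainless steel = L/(kA) = 0.0007/(14.8×38.4) = 1.232×10^-6 K/W
R_cellular glass = L/(kA) = 0.1/(0.0448×38.4) = 0.05813 K/W
R_outer film = 1/(h_o·A) = 1/(11.7×38.4) = 0.002226 K/W
R_total = 0.06036 K/W
Q = ΔT / R_total = 31 / 0.06036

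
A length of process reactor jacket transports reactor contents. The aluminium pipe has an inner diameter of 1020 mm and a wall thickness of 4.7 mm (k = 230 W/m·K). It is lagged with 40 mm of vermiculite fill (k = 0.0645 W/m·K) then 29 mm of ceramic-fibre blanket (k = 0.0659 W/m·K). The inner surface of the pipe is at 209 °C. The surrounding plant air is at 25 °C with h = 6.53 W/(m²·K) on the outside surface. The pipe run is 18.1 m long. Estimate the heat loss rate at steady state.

Q ≈ 9530 W

Cylindrical conduction, so R = ln(r₂/r₁)/(2πkL) per layer, in series:
R_aluminium pipe wall = ln(514.7/510)/(2π×230×18.1) = 3.507×10^-7 K/W
R_vermiculite fill = ln(554.7/514.7)/(2π×0.0645×18.1) = 0.0102 K/W
R_ceramic-fibre blanket = ln(583.7/554.7)/(2π×0.0659×18.1) = 0.0068 K/W
R_outer film = 1/(h_o·2πr_oL) = 1/(6.53×2π×0.5837×18.1) = 0.002307 K/W
R_total = 0.01931 K/W
Q = ΔT/R_total = 184/0.01931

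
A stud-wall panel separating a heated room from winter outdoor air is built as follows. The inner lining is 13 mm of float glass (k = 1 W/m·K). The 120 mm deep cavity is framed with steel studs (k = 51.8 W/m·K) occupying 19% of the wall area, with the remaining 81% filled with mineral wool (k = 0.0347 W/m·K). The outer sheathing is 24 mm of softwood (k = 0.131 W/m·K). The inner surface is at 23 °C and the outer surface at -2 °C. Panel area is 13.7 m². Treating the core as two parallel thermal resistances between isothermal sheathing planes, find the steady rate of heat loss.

Q ≈ 1640 W

Sheathing layers in series; stud and cavity paths in parallel between them.
R_inner = 0.013/(1×13.7) = 9.489×10^-4 K/W
R_stud  = 0.12/(51.8×0.19×13.7) = 8.9×10^-4 K/W
R_cav   = 0.12/(0.0347×0.81×13.7) = 0.3116 K/W
1/R_core = 1/R_stud + 1/R_cav → R_core = 8.874×10^-4 K/W
R_outer = 0.024/(0.131×13.7) = 0.01337 K/W
R_total = 0.01521 K/W
Q = ΔT/R_total = 25/0.01521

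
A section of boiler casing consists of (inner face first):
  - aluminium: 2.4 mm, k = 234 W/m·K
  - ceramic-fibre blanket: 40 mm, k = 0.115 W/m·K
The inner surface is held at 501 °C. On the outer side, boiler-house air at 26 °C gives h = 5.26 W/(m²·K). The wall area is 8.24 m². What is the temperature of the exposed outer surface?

T ≈ 194 °C

Series thermal resistances:
R_aluminium = L/(kA) = 0.0024/(234×8.24) = 1.245×10^-6 K/W
R_ceramic-fibre blanket = L/(kA) = 0.04/(0.115×8.24) = 0.04221 K/W
R_outer film = 1/(h_o·A) = 1/(5.26×8.24) = 0.02307 K/W
R_total = 0.06529 K/W;  Q = ΔT/R_total = 475/0.06529 = 7276 W
T_interface = T_inner − Q·ΣR(inner→interface) = 501 − 7280×0.04221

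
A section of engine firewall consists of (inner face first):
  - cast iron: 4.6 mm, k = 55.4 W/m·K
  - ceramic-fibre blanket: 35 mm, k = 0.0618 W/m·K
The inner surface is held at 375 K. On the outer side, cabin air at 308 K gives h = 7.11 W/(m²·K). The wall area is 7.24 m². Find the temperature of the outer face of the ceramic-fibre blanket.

T ≈ 321 K

Thermal resistances in series:
R_cast iron = L/(kA) = 0.0046/(55.4×7.24) = 1.147×10^-5 K/W
R_ceramic-fibre blanket = L/(kA) = 0.035/(0.0618×7.24) = 0.07822 K/W
R_outer film = 1/(h_o·A) = 1/(7.11×7.24) = 0.01943 K/W
R_total = 0.09766 K/W;  Q = ΔT/R_total = 67/0.09766 = 686 W
T_interface = T_inner − Q·ΣR(inner→interface) = 375 − 686×0.07824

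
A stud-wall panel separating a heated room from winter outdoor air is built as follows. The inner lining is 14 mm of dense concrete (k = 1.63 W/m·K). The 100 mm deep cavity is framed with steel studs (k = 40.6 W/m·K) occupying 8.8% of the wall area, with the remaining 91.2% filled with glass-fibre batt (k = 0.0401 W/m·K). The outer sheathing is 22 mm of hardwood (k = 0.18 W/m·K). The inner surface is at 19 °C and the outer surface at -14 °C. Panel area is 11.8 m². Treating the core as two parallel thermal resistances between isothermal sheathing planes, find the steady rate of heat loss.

Sheathing layers in series; stud and cavity paths in parallel between them.
R_inner = 0.014/(1.63×11.8) = 7.279×10^-4 K/W
R_stud  = 0.1/(40.6×0.088×11.8) = 0.002372 K/W
R_cav   = 0.1/(0.0401×0.912×11.8) = 0.2317 K/W
1/R_core = 1/R_stud + 1/R_cav → R_core = 0.002348 K/W
R_outer = 0.022/(0.18×11.8) = 0.01036 K/W
R_total = 0.01343 K/W
Q = ΔT/R_total = 33/0.01343

Q ≈ 2460 W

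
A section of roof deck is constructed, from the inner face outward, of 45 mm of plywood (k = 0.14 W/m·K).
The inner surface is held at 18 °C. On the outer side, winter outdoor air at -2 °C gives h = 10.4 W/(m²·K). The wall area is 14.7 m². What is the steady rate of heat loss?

Q ≈ 704 W

Treating each layer as a thermal resistance in series:
R_plywood = L/(kA) = 0.045/(0.14×14.7) = 0.02187 K/W
R_outer film = 1/(h_o·A) = 1/(10.4×14.7) = 0.006541 K/W
R_total = 0.02841 K/W
Q = ΔT / R_total = 20 / 0.02841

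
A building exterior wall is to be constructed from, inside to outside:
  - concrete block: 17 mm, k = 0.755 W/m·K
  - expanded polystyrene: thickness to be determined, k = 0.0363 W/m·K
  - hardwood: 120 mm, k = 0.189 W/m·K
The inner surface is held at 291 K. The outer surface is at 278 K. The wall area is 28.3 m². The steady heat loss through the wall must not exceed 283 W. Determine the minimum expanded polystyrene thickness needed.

L ≈ 23.3 mm

Thermal resistances in series:
R_concrete block = L/(kA) = 0.017/(0.755×28.3) = 7.956×10^-4 K/W
R_hardwood = L/(kA) = 0.12/(0.189×28.3) = 0.02244 K/W
Sum of the known resistances R_other = 0.02323 K/W
Required total resistance R_tot = ΔT/Q_allow = 13/283 = 0.04594 K/W
R_expanded polystyrene = R_tot − R_other = 0.02271 K/W
L = R·k·A = 0.02271×0.0363×28.3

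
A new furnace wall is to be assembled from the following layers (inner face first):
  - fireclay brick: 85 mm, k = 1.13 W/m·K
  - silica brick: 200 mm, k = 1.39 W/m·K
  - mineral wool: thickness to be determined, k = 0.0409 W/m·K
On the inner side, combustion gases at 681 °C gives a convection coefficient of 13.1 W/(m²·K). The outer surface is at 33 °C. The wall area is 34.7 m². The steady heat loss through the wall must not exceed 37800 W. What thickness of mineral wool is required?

Model the wall as resistances in series:
R_inner film = 1/(h_i·A) = 1/(13.1×34.7) = 0.0022 K/W
R_fireclay brick = L/(kA) = 0.085/(1.13×34.7) = 0.002168 K/W
R_silica brick = L/(kA) = 0.2/(1.39×34.7) = 0.004147 K/W
Sum of the known resistances R_other = 0.008514 K/W
Required total resistance R_tot = ΔT/Q_allow = 648/37800 = 0.01714 K/W
R_mineral wool = R_tot − R_other = 0.008629 K/W
L = R·k·A = 0.008629×0.0409×34.7

L ≈ 12.2 mm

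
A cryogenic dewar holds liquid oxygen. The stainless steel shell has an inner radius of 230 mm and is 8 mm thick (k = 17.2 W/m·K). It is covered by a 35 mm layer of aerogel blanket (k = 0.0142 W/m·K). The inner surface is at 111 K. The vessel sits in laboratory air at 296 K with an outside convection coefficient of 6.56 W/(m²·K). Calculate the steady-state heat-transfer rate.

Spherical conduction: R = (1/r_in − 1/r_out)/(4πk) per layer; series-sum.
R_stainless steel shell = (1/0.23 − 1/0.238)/(4π×17.2) = 6.762×10^-4 K/W
R_aerogel blanket = (1/0.238 − 1/0.273)/(4π×0.0142) = 3.019 K/W
R_outer film = 1/(h·4πr_o²) = 1/(6.56×4π×0.273²) = 0.1628 K/W
R_total = 3.182 K/W
Q = ΔT/R_total = 185/3.182

Q ≈ 58.1 W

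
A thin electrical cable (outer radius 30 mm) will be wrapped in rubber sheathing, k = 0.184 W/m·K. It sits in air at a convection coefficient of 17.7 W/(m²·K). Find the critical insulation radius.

r_cr ≈ 10.4 mm

For a cylinder r_cr = k/h = 0.184/17.7
r_cr = 10.4 mm; since the bare radius (30 mm) is above r_cr, any added insulation will reduce heat loss.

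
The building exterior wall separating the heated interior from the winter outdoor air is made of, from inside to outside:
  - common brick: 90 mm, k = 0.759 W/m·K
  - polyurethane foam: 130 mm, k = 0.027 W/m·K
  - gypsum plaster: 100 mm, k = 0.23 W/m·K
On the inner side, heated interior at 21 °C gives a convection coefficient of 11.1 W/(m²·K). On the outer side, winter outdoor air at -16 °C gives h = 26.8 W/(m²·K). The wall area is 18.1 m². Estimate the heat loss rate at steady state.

Q ≈ 122 W

Treating each layer as a thermal resistance in series:
R_inner film = 1/(h_i·A) = 1/(11.1×18.1) = 0.004977 K/W
R_common brick = L/(kA) = 0.09/(0.759×18.1) = 0.006551 K/W
R_polyurethane foam = L/(kA) = 0.13/(0.027×18.1) = 0.266 K/W
R_gypsum plaster = L/(kA) = 0.1/(0.23×18.1) = 0.02402 K/W
R_outer film = 1/(h_o·A) = 1/(26.8×18.1) = 0.002062 K/W
R_total = 0.3036 K/W
Q = ΔT / R_total = 37 / 0.3036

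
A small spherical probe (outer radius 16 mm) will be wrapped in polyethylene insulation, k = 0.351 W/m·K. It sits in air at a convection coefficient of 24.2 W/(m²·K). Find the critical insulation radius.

For a sphere r_cr = 2k/h = 2×0.351/24.2
r_cr = 29 mm; since the bare radius (16 mm) is below r_cr, adding a thin layer of insulation will *increase* heat loss.

r_cr ≈ 29 mm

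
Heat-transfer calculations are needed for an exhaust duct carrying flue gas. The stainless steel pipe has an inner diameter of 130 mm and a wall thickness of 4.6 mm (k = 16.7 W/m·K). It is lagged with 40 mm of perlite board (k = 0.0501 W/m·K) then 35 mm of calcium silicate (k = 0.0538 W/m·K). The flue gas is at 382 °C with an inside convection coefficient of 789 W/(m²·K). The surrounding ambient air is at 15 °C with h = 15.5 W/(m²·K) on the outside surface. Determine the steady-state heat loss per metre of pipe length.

Per-layer cylindrical resistances, series-summed:
R_inner film = 1/(h_i·2πr₁L) = 1/(789×2π×0.065×1) = 0.003103 K/W
R_stainless steel pipe wall = ln(69.6/65)/(2π×16.7×1) = 6.517×10^-4 K/W
R_perlite board = ln(109.6/69.6)/(2π×0.0501×1) = 1.442 K/W
R_calcium silicate = ln(144.6/109.6)/(2π×0.0538×1) = 0.8198 K/W
R_outer film = 1/(h_o·2πr_oL) = 1/(15.5×2π×0.1446×1) = 0.07101 K/W
R_total = 2.337 K/W
Q = ΔT/R_total = 367/2.337

q′ ≈ 157 W/m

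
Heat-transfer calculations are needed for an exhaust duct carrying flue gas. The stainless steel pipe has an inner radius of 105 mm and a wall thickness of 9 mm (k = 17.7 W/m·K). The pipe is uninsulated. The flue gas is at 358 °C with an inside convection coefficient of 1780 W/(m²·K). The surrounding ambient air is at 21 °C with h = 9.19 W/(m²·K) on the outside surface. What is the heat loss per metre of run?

Treating each annulus and film as a series resistance:
R_inner film = 1/(h_i·2πr₁L) = 1/(1780×2π×0.105×1) = 8.516×10^-4 K/W
R_stainless steel pipe wall = ln(114/105)/(2π×17.7×1) = 7.395×10^-4 K/W
R_outer film = 1/(h_o·2πr_oL) = 1/(9.19×2π×0.114×1) = 0.1519 K/W
R_total = 0.1535 K/W
Q = ΔT/R_total = 337/0.1535

q′ ≈ 2200 W/m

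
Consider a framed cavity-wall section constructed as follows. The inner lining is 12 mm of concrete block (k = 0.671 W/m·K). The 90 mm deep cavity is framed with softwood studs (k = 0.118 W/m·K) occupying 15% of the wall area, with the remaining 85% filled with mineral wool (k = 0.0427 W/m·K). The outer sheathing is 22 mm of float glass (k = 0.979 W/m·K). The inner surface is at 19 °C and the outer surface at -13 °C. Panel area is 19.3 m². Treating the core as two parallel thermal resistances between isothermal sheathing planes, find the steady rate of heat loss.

Q ≈ 362 W

Sheathing layers in series; stud and cavity paths in parallel between them.
R_inner = 0.012/(0.671×19.3) = 9.266×10^-4 K/W
R_stud  = 0.09/(0.118×0.15×19.3) = 0.2635 K/W
R_cav   = 0.09/(0.0427×0.85×19.3) = 0.1285 K/W
1/R_core = 1/R_stud + 1/R_cav → R_core = 0.08636 K/W
R_outer = 0.022/(0.979×19.3) = 0.001164 K/W
R_total = 0.08845 K/W
Q = ΔT/R_total = 32/0.08845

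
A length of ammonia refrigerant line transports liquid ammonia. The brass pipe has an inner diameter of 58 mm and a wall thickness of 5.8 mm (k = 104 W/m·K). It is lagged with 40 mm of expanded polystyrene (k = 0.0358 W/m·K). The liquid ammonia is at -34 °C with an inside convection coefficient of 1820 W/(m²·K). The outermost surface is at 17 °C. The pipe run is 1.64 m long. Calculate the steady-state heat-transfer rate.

Q ≈ 24.6 W

Per-layer cylindrical resistances, series-summed:
R_inner film = 1/(h_i·2πr₁L) = 1/(1820×2π×0.029×1.64) = 0.001839 K/W
R_brass pipe wall = ln(34.8/29)/(2π×104×1.64) = 1.701×10^-4 K/W
R_expanded polystyrene = ln(74.8/34.8)/(2π×0.0358×1.64) = 2.074 K/W
R_total = 2.076 K/W
Q = ΔT/R_total = 51/2.076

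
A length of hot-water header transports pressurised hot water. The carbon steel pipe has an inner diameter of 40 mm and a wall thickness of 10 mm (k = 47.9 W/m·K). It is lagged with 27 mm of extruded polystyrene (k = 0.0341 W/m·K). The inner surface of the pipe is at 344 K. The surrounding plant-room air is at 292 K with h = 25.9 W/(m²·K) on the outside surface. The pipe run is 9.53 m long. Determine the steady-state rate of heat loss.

Q ≈ 160 W

Treating each annulus and film as a series resistance:
R_carbon steel pipe wall = ln(30/20)/(2π×47.9×9.53) = 1.414×10^-4 K/W
R_extruded polystyrene = ln(57/30)/(2π×0.0341×9.53) = 0.3143 K/W
R_outer film = 1/(h_o·2πr_oL) = 1/(25.9×2π×0.057×9.53) = 0.01131 K/W
R_total = 0.3258 K/W
Q = ΔT/R_total = 52/0.3258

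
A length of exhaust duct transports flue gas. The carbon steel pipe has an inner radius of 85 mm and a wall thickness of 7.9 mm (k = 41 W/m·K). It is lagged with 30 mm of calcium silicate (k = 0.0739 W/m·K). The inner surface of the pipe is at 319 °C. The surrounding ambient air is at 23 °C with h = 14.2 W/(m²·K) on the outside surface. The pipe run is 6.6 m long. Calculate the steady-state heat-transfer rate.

Cylindrical conduction, so R = ln(r₂/r₁)/(2πkL) per layer, in series:
R_carbon steel pipe wall = ln(92.9/85)/(2π×41×6.6) = 5.227×10^-5 K/W
R_calcium silicate = ln(122.9/92.9)/(2π×0.0739×6.6) = 0.09132 K/W
R_outer film = 1/(h_o·2πr_oL) = 1/(14.2×2π×0.1229×6.6) = 0.01382 K/W
R_total = 0.1052 K/W
Q = ΔT/R_total = 296/0.1052

Q ≈ 2810 W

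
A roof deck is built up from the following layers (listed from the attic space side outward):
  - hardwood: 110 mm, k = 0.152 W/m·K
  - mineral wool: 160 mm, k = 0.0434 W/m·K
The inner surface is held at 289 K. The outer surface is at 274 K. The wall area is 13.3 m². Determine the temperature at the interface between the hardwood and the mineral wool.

Using the resistance-network approach (series):
R_hardwood = L/(kA) = 0.11/(0.152×13.3) = 0.05441 K/W
R_mineral wool = L/(kA) = 0.16/(0.0434×13.3) = 0.2772 K/W
R_total = 0.3316 K/W;  Q = ΔT/R_total = 15/0.3316 = 45.23 W
T_interface = T_inner − Q·ΣR(inner→interface) = 289 − 45.2×0.05441

T ≈ 287 K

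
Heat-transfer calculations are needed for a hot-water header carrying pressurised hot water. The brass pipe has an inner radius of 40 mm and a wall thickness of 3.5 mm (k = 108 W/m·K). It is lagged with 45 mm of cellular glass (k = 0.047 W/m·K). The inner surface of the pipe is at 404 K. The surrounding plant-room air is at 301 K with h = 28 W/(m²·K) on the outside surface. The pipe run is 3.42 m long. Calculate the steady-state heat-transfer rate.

Treating each annulus and film as a series resistance:
R_brass pipe wall = ln(43.5/40)/(2π×108×3.42) = 3.614×10^-5 K/W
R_cellular glass = ln(88.5/43.5)/(2π×0.047×3.42) = 0.7032 K/W
R_outer film = 1/(h_o·2πr_oL) = 1/(28×2π×0.0885×3.42) = 0.01878 K/W
R_total = 0.7221 K/W
Q = ΔT/R_total = 103/0.7221

Q ≈ 143 W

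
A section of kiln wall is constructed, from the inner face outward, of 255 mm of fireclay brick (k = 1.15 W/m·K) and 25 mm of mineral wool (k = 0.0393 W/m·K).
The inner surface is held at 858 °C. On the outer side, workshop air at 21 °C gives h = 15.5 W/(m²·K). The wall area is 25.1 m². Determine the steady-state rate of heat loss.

Q ≈ 22800 W

Series thermal resistances:
R_fireclay brick = L/(kA) = 0.255/(1.15×25.1) = 0.008834 K/W
R_mineral wool = L/(kA) = 0.025/(0.0393×25.1) = 0.02534 K/W
R_outer film = 1/(h_o·A) = 1/(15.5×25.1) = 0.00257 K/W
R_total = 0.03675 K/W
Q = ΔT / R_total = 837 / 0.03675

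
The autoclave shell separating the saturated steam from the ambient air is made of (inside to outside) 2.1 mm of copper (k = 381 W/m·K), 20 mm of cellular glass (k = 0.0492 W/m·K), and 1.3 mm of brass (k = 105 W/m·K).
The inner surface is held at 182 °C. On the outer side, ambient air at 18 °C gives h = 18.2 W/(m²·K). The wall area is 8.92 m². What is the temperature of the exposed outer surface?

Using the resistance-network approach (series):
R_copper = L/(kA) = 0.0021/(381×8.92) = 6.179×10^-7 K/W
R_cellular glass = L/(kA) = 0.02/(0.0492×8.92) = 0.04557 K/W
R_brass = L/(kA) = 0.0013/(105×8.92) = 1.388×10^-6 K/W
R_outer film = 1/(h_o·A) = 1/(18.2×8.92) = 0.00616 K/W
R_total = 0.05173 K/W;  Q = ΔT/R_total = 164/0.05173 = 3170 W
T_interface = T_inner − Q·ΣR(inner→interface) = 182 − 3170×0.04557

T ≈ 37.5 °C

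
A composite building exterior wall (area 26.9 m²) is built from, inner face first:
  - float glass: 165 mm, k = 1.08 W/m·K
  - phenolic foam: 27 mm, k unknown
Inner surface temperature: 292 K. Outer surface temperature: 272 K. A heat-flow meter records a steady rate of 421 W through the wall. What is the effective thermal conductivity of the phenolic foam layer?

k ≈ 0.024 W/(m·K)

Model the wall as resistances in series:
R_float glass = L/(kA) = 0.165/(1.08×26.9) = 0.005679 K/W
Sum of known resistances R_other = 0.005679 K/W
Total R = ΔT/Q = 20/421 = 0.04751 K/W
R_phenolic foam = R_total − R_other = 0.04183 K/W
k = L/(R·A) = 0.027/(0.04183×26.9)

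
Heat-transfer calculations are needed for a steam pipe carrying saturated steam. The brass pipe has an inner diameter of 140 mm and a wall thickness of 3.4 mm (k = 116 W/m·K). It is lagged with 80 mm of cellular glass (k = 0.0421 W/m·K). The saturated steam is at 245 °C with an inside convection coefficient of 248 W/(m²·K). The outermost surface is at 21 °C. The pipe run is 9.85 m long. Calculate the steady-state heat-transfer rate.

Q ≈ 789 W

Per-layer cylindrical resistances, series-summed:
R_inner film = 1/(h_i·2πr₁L) = 1/(248×2π×0.07×9.85) = 9.308×10^-4 K/W
R_brass pipe wall = ln(73.4/70)/(2π×116×9.85) = 6.606×10^-6 K/W
R_cellular glass = ln(153.4/73.4)/(2π×0.0421×9.85) = 0.2829 K/W
R_total = 0.2838 K/W
Q = ΔT/R_total = 224/0.2838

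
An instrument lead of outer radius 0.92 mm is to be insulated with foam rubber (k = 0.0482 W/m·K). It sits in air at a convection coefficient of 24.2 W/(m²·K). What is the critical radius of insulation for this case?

For a cylinder r_cr = k/h = 0.0482/24.2
r_cr = 1.99 mm; since the bare radius (0.92 mm) is below r_cr, adding a thin layer of insulation will *increase* heat loss.

r_cr ≈ 1.99 mm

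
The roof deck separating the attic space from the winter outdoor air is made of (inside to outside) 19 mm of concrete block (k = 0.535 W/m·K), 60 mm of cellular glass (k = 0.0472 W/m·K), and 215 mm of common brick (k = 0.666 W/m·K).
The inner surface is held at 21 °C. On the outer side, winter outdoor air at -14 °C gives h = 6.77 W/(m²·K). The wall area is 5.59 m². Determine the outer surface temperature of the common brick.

T ≈ -11.1 °C

Series thermal resistances:
R_concrete block = L/(kA) = 0.019/(0.535×5.59) = 0.006353 K/W
R_cellular glass = L/(kA) = 0.06/(0.0472×5.59) = 0.2274 K/W
R_common brick = L/(kA) = 0.215/(0.666×5.59) = 0.05775 K/W
R_outer film = 1/(h_o·A) = 1/(6.77×5.59) = 0.02642 K/W
R_total = 0.3179 K/W;  Q = ΔT/R_total = 35/0.3179 = 110.1 W
T_interface = T_inner − Q·ΣR(inner→interface) = 21 − 110×0.2915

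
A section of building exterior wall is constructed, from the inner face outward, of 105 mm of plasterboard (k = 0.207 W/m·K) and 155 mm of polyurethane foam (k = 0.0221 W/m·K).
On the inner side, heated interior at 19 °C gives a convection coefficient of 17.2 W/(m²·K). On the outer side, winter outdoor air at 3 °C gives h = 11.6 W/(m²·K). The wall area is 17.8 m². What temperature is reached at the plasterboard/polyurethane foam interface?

Using the resistance-network approach (series):
R_inner film = 1/(h_i·A) = 1/(17.2×17.8) = 0.003266 K/W
R_plasterboard = L/(kA) = 0.105/(0.207×17.8) = 0.0285 K/W
R_polyurethane foam = L/(kA) = 0.155/(0.0221×17.8) = 0.394 K/W
R_outer film = 1/(h_o·A) = 1/(11.6×17.8) = 0.004843 K/W
R_total = 0.4306 K/W;  Q = ΔT/R_total = 16/0.4306 = 37.16 W
T_interface = T_inner − Q·ΣR(inner→interface) = 19 − 37.2×0.03176

T ≈ 17.8 °C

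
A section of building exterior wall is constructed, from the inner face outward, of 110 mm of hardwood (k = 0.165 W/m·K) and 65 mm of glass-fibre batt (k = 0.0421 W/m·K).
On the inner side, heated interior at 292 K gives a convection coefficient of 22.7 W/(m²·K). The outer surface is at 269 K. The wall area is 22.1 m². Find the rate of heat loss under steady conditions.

Q ≈ 225 W

Model the wall as resistances in series:
R_inner film = 1/(h_i·A) = 1/(22.7×22.1) = 0.001993 K/W
R_hardwood = L/(kA) = 0.11/(0.165×22.1) = 0.03017 K/W
R_glass-fibre batt = L/(kA) = 0.065/(0.0421×22.1) = 0.06986 K/W
R_total = 0.102 K/W
Q = ΔT / R_total = 23 / 0.102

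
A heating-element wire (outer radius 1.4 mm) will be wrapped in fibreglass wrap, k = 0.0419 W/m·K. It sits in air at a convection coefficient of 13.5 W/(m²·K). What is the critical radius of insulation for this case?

For a cylinder r_cr = k/h = 0.0419/13.5
r_cr = 3.1 mm; since the bare radius (1.4 mm) is below r_cr, adding a thin layer of insulation will *increase* heat loss.

r_cr ≈ 3.1 mm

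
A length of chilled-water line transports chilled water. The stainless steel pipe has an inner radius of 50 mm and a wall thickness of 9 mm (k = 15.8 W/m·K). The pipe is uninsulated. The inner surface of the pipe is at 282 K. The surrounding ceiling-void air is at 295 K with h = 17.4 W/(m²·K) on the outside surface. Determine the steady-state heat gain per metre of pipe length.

q′ ≈ 83 W/m

For a radial system each layer contributes R = ln(r_out/r_in)/(2πkL); films add R = 1/(hA).
R_stainless steel pipe wall = ln(59/50)/(2π×15.8×1) = 0.001667 K/W
R_outer film = 1/(h_o·2πr_oL) = 1/(17.4×2π×0.059×1) = 0.155 K/W
R_total = 0.1567 K/W
Q = ΔT/R_total = 13/0.1567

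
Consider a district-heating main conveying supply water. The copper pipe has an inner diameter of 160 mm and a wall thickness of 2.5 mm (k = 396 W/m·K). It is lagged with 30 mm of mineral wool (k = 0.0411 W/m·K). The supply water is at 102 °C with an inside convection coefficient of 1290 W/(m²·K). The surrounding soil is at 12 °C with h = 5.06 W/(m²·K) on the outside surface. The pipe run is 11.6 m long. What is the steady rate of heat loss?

Q ≈ 704 W

Radial resistances (cylindrical: R_cond = ln(r_o/r_i)/(2πkL), R_conv = 1/(h·2πrL)):
R_inner film = 1/(h_i·2πr₁L) = 1/(1290×2π×0.08×11.6) = 1.329×10^-4 K/W
R_copper pipe wall = ln(82.5/80)/(2π×396×11.6) = 1.066×10^-6 K/W
R_mineral wool = ln(112.5/82.5)/(2π×0.0411×11.6) = 0.1035 K/W
R_outer film = 1/(h_o·2πr_oL) = 1/(5.06×2π×0.1125×11.6) = 0.0241 K/W
R_total = 0.1278 K/W
Q = ΔT/R_total = 90/0.1278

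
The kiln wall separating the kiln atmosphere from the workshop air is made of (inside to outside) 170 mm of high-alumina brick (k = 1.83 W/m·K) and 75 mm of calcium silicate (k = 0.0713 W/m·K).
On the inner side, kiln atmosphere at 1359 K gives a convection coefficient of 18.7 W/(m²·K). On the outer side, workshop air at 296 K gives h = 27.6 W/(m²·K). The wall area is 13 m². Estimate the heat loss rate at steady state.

Model the wall as resistances in series:
R_inner film = 1/(h_i·A) = 1/(18.7×13) = 0.004114 K/W
R_high-alumina brick = L/(kA) = 0.17/(1.83×13) = 0.007146 K/W
R_calcium silicate = L/(kA) = 0.075/(0.0713×13) = 0.08091 K/W
R_outer film = 1/(h_o·A) = 1/(27.6×13) = 0.002787 K/W
R_total = 0.09496 K/W
Q = ΔT / R_total = 1063 / 0.09496

Q ≈ 11200 W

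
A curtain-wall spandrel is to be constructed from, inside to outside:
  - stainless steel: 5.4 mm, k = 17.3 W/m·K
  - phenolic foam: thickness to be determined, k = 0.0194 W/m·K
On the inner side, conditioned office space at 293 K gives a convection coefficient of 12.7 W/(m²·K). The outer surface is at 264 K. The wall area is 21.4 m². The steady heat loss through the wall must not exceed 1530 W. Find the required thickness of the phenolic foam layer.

Using the resistance-network approach (series):
R_inner film = 1/(h_i·A) = 1/(12.7×21.4) = 0.003679 K/W
R_stainless steel = L/(kA) = 0.0054/(17.3×21.4) = 1.459×10^-5 K/W
Sum of the known resistances R_other = 0.003694 K/W
Required total resistance R_tot = ΔT/Q_allow = 29/1530 = 0.01895 K/W
R_phenolic foam = R_tot − R_other = 0.01526 K/W
L = R·k·A = 0.01526×0.0194×21.4

L ≈ 6.34 mm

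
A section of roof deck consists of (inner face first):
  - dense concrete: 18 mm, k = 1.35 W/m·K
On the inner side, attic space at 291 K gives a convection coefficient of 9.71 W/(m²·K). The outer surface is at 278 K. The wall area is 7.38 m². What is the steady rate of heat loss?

Using the resistance-network approach (series):
R_inner film = 1/(h_i·A) = 1/(9.71×7.38) = 0.01395 K/W
R_dense concrete = L/(kA) = 0.018/(1.35×7.38) = 0.001807 K/W
R_total = 0.01576 K/W
Q = ΔT / R_total = 13 / 0.01576

Q ≈ 825 W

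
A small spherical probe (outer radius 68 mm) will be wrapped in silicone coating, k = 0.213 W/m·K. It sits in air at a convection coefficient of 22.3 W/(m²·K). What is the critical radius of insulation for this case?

r_cr ≈ 19.1 mm

For a sphere r_cr = 2k/h = 2×0.213/22.3
r_cr = 19.1 mm; since the bare radius (68 mm) is above r_cr, any added insulation will reduce heat loss.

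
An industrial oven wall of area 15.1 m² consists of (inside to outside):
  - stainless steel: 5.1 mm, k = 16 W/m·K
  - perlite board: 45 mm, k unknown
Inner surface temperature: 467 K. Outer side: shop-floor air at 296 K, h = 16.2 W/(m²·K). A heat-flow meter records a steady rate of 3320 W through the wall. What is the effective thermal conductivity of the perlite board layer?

Thermal resistances in series:
R_stainless steel = L/(kA) = 0.0051/(16×15.1) = 2.111×10^-5 K/W
R_outer film = 1/(h_o·A) = 1/(16.2×15.1) = 0.004088 K/W
Sum of known resistances R_other = 0.004109 K/W
Total R = ΔT/Q = 171/3320 = 0.05151 K/W
R_perlite board = R_total − R_other = 0.0474 K/W
k = L/(R·A) = 0.045/(0.0474×15.1)

k ≈ 0.0629 W/(m·K)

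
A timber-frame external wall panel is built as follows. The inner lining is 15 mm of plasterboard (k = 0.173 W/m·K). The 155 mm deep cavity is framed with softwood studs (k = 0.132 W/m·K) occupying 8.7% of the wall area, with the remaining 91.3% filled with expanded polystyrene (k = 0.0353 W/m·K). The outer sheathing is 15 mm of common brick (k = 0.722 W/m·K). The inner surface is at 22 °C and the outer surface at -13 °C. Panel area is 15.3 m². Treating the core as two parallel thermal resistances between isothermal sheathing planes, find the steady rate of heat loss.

Q ≈ 147 W

Sheathing layers in series; stud and cavity paths in parallel between them.
R_inner = 0.015/(0.173×15.3) = 0.005667 K/W
R_stud  = 0.155/(0.132×0.087×15.3) = 0.8822 K/W
R_cav   = 0.155/(0.0353×0.913×15.3) = 0.3143 K/W
1/R_core = 1/R_stud + 1/R_cav → R_core = 0.2318 K/W
R_outer = 0.015/(0.722×15.3) = 0.001358 K/W
R_total = 0.2388 K/W
Q = ΔT/R_total = 35/0.2388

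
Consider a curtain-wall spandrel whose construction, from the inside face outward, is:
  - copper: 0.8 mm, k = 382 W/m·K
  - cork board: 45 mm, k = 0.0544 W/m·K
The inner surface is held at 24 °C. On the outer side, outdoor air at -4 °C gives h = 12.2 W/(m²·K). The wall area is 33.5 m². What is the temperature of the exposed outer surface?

T ≈ -1.48 °C

Series thermal resistances:
R_copper = L/(kA) = 0.0008/(382×33.5) = 6.251×10^-8 K/W
R_cork board = L/(kA) = 0.045/(0.0544×33.5) = 0.02469 K/W
R_outer film = 1/(h_o·A) = 1/(12.2×33.5) = 0.002447 K/W
R_total = 0.02714 K/W;  Q = ΔT/R_total = 28/0.02714 = 1032 W
T_interface = T_inner − Q·ΣR(inner→interface) = 24 − 1030×0.02469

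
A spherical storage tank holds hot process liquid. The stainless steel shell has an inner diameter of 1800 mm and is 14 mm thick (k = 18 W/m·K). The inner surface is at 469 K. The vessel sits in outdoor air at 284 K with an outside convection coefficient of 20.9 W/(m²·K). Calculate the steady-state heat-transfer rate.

Each spherical layer contributes R = (1/r_i − 1/r_o)/(4πk):
R_stainless steel shell = (1/0.9 − 1/0.914)/(4π×18) = 7.524×10^-5 K/W
R_outer film = 1/(h·4πr_o²) = 1/(20.9×4π×0.914²) = 0.004558 K/W
R_total = 0.004633 K/W
Q = ΔT/R_total = 185/0.004633

Q ≈ 39900 W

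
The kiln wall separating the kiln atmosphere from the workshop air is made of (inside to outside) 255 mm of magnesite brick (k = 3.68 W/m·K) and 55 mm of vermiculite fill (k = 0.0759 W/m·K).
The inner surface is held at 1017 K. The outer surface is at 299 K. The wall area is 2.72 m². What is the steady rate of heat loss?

Q ≈ 2460 W

Thermal resistances in series:
R_magnesite brick = L/(kA) = 0.255/(3.68×2.72) = 0.02548 K/W
R_vermiculite fill = L/(kA) = 0.055/(0.0759×2.72) = 0.2664 K/W
R_total = 0.2919 K/W
Q = ΔT / R_total = 718 / 0.2919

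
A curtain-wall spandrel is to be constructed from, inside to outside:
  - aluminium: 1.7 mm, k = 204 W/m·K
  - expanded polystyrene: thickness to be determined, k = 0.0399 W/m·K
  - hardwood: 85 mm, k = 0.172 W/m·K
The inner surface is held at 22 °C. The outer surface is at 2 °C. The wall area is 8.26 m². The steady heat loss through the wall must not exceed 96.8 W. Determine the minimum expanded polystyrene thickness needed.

L ≈ 48.4 mm

Model the wall as resistances in series:
R_aluminium = L/(kA) = 0.0017/(204×8.26) = 1.009×10^-6 K/W
R_hardwood = L/(kA) = 0.085/(0.172×8.26) = 0.05983 K/W
Sum of the known resistances R_other = 0.05983 K/W
Required total resistance R_tot = ΔT/Q_allow = 20/96.8 = 0.2066 K/W
R_expanded polystyrene = R_tot − R_other = 0.1468 K/W
L = R·k·A = 0.1468×0.0399×8.26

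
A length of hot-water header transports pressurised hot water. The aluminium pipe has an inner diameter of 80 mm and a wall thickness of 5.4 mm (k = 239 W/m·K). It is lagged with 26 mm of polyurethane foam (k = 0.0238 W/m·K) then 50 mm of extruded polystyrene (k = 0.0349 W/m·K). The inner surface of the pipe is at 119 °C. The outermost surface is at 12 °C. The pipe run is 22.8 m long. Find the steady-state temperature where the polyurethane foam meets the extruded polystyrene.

T ≈ 59.5 °C

Cylindrical conduction, so R = ln(r₂/r₁)/(2πkL) per layer, in series:
R_aluminium pipe wall = ln(45.4/40)/(2π×239×22.8) = 3.699×10^-6 K/W
R_polyurethane foam = ln(71.4/45.4)/(2π×0.0238×22.8) = 0.1328 K/W
R_extruded polystyrene = ln(121.4/71.4)/(2π×0.0349×22.8) = 0.1062 K/W
R_total = 0.239 K/W
Q = ΔT/R_total = 107/0.239
Q = 448 W
T_interface = T_inner − Q·ΣR(inner→interface) = 119 − 448×0.1328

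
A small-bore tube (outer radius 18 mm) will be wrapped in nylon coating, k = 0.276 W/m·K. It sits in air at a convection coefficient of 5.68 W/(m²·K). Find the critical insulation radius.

r_cr ≈ 48.6 mm

For a cylinder r_cr = k/h = 0.276/5.68
r_cr = 48.6 mm; since the bare radius (18 mm) is below r_cr, adding a thin layer of insulation will *increase* heat loss.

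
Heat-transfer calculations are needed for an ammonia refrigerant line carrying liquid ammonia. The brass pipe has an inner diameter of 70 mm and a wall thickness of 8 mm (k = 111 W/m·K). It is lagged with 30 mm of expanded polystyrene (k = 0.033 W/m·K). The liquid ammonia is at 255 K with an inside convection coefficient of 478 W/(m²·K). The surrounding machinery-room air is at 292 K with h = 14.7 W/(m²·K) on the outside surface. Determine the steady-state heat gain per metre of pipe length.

Treating each annulus and film as a series resistance:
R_inner film = 1/(h_i·2πr₁L) = 1/(478×2π×0.035×1) = 0.009513 K/W
R_brass pipe wall = ln(43/35)/(2π×111×1) = 2.952×10^-4 K/W
R_expanded polystyrene = ln(73/43)/(2π×0.033×1) = 2.553 K/W
R_outer film = 1/(h_o·2πr_oL) = 1/(14.7×2π×0.073×1) = 0.1483 K/W
R_total = 2.711 K/W
Q = ΔT/R_total = 37/2.711

q′ ≈ 13.6 W/m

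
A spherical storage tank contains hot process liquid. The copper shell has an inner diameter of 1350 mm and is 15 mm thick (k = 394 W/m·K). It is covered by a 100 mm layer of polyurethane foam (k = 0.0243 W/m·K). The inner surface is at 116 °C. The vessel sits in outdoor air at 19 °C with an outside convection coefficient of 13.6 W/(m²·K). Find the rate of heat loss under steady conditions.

Q ≈ 159 W

Each spherical layer contributes R = (1/r_i − 1/r_o)/(4πk):
R_copper shell = (1/0.675 − 1/0.69)/(4π×394) = 6.505×10^-6 K/W
R_polyurethane foam = (1/0.69 − 1/0.79)/(4π×0.0243) = 0.6008 K/W
R_outer film = 1/(h·4πr_o²) = 1/(13.6×4π×0.79²) = 0.009376 K/W
R_total = 0.6102 K/W
Q = ΔT/R_total = 97/0.6102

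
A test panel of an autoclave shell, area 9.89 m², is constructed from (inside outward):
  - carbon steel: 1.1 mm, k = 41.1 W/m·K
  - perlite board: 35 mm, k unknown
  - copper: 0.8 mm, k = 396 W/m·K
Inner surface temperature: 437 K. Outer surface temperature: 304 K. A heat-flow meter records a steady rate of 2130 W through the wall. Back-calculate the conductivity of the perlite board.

k ≈ 0.0567 W/(m·K)

Treating each layer as a thermal resistance in series:
R_carbon steel = L/(kA) = 0.0011/(41.1×9.89) = 2.706×10^-6 K/W
R_copper = L/(kA) = 0.0008/(396×9.89) = 2.043×10^-7 K/W
Sum of known resistances R_other = 2.91×10^-6 K/W
Total R = ΔT/Q = 133/2130 = 0.06244 K/W
R_perlite board = R_total − R_other = 0.06244 K/W
k = L/(R·A) = 0.035/(0.06244×9.89)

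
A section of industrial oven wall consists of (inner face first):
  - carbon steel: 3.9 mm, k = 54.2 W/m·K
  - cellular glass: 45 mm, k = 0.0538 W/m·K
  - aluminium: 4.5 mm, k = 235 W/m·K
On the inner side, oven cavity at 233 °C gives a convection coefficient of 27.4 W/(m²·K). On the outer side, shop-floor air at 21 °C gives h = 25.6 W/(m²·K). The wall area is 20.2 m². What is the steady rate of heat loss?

Q ≈ 4700 W

Thermal resistances in series:
R_inner film = 1/(h_i·A) = 1/(27.4×20.2) = 0.001807 K/W
R_carbon steel = L/(kA) = 0.0039/(54.2×20.2) = 3.562×10^-6 K/W
R_cellular glass = L/(kA) = 0.045/(0.0538×20.2) = 0.04141 K/W
R_aluminium = L/(kA) = 0.0045/(235×20.2) = 9.48×10^-7 K/W
R_outer film = 1/(h_o·A) = 1/(25.6×20.2) = 0.001934 K/W
R_total = 0.04515 K/W
Q = ΔT / R_total = 212 / 0.04515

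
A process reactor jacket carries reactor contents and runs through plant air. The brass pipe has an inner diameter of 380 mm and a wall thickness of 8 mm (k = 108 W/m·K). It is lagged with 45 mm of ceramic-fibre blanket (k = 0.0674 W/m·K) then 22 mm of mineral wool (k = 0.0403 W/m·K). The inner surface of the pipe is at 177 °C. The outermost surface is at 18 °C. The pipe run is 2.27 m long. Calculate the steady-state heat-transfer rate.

Cylindrical conduction, so R = ln(r₂/r₁)/(2πkL) per layer, in series:
R_brass pipe wall = ln(198/190)/(2π×108×2.27) = 2.677×10^-5 K/W
R_ceramic-fibre blanket = ln(243/198)/(2π×0.0674×2.27) = 0.213 K/W
R_mineral wool = ln(265/243)/(2π×0.0403×2.27) = 0.1508 K/W
R_total = 0.3638 K/W
Q = ΔT/R_total = 159/0.3638

Q ≈ 437 W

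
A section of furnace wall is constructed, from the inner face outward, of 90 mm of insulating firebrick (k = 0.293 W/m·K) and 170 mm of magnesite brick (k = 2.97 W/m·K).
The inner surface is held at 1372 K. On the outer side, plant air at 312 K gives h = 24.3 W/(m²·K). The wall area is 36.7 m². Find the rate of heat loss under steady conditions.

Model the wall as resistances in series:
R_insulating firebrick = L/(kA) = 0.09/(0.293×36.7) = 0.00837 K/W
R_magnesite brick = L/(kA) = 0.17/(2.97×36.7) = 0.00156 K/W
R_outer film = 1/(h_o·A) = 1/(24.3×36.7) = 0.001121 K/W
R_total = 0.01105 K/W
Q = ΔT / R_total = 1060 / 0.01105

Q ≈ 95900 W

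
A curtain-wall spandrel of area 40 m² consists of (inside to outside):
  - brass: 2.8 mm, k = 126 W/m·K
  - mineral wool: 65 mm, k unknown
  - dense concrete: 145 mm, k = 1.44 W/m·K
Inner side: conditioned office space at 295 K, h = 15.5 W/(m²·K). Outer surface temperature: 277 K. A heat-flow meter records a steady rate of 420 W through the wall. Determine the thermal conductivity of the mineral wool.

k ≈ 0.042 W/(m·K)

Series thermal resistances:
R_inner film = 1/(h_i·A) = 1/(15.5×40) = 0.001613 K/W
R_brass = L/(kA) = 0.0028/(126×40) = 5.556×10^-7 K/W
R_dense concrete = L/(kA) = 0.145/(1.44×40) = 0.002517 K/W
Sum of known resistances R_other = 0.004131 K/W
Total R = ΔT/Q = 18/420 = 0.04286 K/W
R_mineral wool = R_total − R_other = 0.03873 K/W
k = L/(R·A) = 0.065/(0.03873×40)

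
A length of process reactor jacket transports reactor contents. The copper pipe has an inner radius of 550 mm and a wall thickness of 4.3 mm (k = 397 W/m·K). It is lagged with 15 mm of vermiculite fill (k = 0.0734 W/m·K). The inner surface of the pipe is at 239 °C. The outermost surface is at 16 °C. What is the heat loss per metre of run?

q′ ≈ 3850 W/m

Per-layer cylindrical resistances, series-summed:
R_copper pipe wall = ln(554.3/550)/(2π×397×1) = 3.122×10^-6 K/W
R_vermiculite fill = ln(569.3/554.3)/(2π×0.0734×1) = 0.0579 K/W
R_total = 0.0579 K/W
Q = ΔT/R_total = 223/0.0579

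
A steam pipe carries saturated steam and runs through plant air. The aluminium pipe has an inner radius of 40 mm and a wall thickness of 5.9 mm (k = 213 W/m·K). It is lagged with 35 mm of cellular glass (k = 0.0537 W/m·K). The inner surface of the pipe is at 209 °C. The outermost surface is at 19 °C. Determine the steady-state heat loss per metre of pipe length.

q′ ≈ 113 W/m

Radial resistances (cylindrical: R_cond = ln(r_o/r_i)/(2πkL), R_conv = 1/(h·2πrL)):
R_aluminium pipe wall = ln(45.9/40)/(2π×213×1) = 1.028×10^-4 K/W
R_cellular glass = ln(80.9/45.9)/(2π×0.0537×1) = 1.68 K/W
R_total = 1.68 K/W
Q = ΔT/R_total = 190/1.68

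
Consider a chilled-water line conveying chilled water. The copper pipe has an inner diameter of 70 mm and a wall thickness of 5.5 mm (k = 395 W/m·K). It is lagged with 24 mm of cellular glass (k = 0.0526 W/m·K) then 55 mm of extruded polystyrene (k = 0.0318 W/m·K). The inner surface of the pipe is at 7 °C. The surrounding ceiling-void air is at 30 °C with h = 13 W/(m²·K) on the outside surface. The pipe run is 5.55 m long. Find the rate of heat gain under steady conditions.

Q ≈ 27.8 W

Treating each annulus and film as a series resistance:
R_copper pipe wall = ln(40.5/35)/(2π×395×5.55) = 1.06×10^-5 K/W
R_cellular glass = ln(64.5/40.5)/(2π×0.0526×5.55) = 0.2537 K/W
R_extruded polystyrene = ln(119.5/64.5)/(2π×0.0318×5.55) = 0.5561 K/W
R_outer film = 1/(h_o·2πr_oL) = 1/(13×2π×0.1195×5.55) = 0.01846 K/W
R_total = 0.8283 K/W
Q = ΔT/R_total = 23/0.8283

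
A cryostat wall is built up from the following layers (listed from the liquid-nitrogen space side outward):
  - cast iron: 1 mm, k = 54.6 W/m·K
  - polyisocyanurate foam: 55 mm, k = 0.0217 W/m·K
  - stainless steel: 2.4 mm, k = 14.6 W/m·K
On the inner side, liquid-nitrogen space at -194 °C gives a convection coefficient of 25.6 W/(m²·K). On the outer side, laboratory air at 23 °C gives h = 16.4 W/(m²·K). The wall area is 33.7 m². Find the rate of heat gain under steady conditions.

Q ≈ 2780 W

Series thermal resistances:
R_inner film = 1/(h_i·A) = 1/(25.6×33.7) = 0.001159 K/W
R_cast iron = L/(kA) = 0.001/(54.6×33.7) = 5.435×10^-7 K/W
R_polyisocyanurate foam = L/(kA) = 0.055/(0.0217×33.7) = 0.07521 K/W
R_stainless steel = L/(kA) = 0.0024/(14.6×33.7) = 4.878×10^-6 K/W
R_outer film = 1/(h_o·A) = 1/(16.4×33.7) = 0.001809 K/W
R_total = 0.07818 K/W
Q = ΔT / R_total = 217 / 0.07818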